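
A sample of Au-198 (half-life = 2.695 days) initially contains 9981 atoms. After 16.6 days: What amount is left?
N = N₀(1/2)^(t/t½) = 139.6 atoms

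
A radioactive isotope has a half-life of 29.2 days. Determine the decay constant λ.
λ = ln(2)/t½ = 0.02374 day⁻¹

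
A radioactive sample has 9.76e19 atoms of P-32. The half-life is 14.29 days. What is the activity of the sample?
A = λN = 4.734e18 decays/day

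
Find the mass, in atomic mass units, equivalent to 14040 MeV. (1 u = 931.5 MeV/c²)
m = E/c² = 15.07 u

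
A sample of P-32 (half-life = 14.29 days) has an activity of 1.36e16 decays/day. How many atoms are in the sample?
N = A/λ = 2.804e17 atoms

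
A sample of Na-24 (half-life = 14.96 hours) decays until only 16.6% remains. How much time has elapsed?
t = t½ × log₂(N₀/N) = 38.76 hours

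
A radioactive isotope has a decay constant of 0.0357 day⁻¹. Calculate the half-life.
t½ = ln(2)/λ = 19.42 days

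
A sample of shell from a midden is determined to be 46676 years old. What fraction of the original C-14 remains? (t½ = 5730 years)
N/N₀ = (1/2)^(t/t½) = 0.003531 = 0.353%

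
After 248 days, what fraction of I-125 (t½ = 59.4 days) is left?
N/N₀ = (1/2)^(t/t½) = 0.05536 = 5.54%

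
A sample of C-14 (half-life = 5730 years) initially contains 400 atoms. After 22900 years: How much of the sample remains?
N = N₀(1/2)^(t/t½) = 25.06 atoms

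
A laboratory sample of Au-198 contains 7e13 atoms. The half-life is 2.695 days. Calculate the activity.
A = λN = 1.8e13 decays/day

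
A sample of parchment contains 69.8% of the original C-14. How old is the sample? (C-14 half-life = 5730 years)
Age = t½ × log₂(1/ratio) = 2972 years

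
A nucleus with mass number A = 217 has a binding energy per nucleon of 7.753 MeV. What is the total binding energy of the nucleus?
B.E. = 7.753 × 217 = 1682 MeV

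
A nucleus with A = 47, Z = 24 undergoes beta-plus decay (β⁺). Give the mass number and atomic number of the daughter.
Daughter: A = 47, Z = 23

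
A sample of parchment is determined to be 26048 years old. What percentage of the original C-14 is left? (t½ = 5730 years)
N/N₀ = (1/2)^(t/t½) = 0.04281 = 4.28%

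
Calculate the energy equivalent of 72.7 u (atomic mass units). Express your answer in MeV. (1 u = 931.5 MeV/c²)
E = mc² = 67720 MeV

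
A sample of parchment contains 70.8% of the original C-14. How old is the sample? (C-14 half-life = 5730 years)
Age = t½ × log₂(1/ratio) = 2855 years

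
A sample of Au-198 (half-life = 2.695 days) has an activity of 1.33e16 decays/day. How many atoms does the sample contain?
N = A/λ = 5.171e16 atoms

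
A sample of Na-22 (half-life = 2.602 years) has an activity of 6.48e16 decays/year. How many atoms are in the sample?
N = A/λ = 2.433e17 atoms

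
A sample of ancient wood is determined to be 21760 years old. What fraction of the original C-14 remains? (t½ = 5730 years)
N/N₀ = (1/2)^(t/t½) = 0.07192 = 7.19%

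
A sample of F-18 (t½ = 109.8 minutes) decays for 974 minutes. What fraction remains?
N/N₀ = (1/2)^(t/t½) = 0.002136 = 0.214%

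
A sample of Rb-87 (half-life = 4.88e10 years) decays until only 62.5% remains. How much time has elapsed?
t = t½ × log₂(N₀/N) = 3.309e10 years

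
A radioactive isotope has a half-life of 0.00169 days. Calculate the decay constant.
λ = ln(2)/t½ = 410.1 day⁻¹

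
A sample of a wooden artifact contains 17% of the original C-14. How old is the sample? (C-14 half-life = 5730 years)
Age = t½ × log₂(1/ratio) = 14650 years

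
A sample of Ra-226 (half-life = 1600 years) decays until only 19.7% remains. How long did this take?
t = t½ × log₂(N₀/N) = 3750 years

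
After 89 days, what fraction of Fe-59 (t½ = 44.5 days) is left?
N/N₀ = (1/2)^(t/t½) = 0.25 = 25%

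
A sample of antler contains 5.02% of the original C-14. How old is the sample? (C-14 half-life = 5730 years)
Age = t½ × log₂(1/ratio) = 24730 years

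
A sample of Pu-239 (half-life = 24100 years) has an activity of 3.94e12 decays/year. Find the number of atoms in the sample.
N = A/λ = 1.37e17 atoms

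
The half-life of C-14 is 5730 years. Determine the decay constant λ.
λ = ln(2)/t½ = 1.21e-4 year⁻¹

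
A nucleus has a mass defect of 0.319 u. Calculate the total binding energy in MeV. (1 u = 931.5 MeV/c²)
B.E. = Δm × 931.5 = 297.1 MeV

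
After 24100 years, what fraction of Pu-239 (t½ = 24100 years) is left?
N/N₀ = (1/2)^(t/t½) = 0.5 = 50%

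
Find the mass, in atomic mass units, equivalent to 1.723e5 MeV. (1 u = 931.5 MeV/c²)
m = E/c² = 185 u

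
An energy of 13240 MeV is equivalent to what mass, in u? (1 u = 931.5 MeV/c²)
m = E/c² = 14.21 u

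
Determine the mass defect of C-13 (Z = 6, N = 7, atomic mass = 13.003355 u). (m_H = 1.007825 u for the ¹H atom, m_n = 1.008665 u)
Δm = Z·m_H + N·m_n − M = 0.1043 u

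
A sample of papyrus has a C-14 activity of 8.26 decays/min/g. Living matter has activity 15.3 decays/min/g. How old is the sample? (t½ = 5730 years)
Age = t½ × log₂(A₀/A) = 5096 years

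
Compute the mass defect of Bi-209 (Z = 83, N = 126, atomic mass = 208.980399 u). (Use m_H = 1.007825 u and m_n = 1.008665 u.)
Δm = Z·m_H + N·m_n − M = 1.761 u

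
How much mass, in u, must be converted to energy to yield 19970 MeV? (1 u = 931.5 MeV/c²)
m = E/c² = 21.44 u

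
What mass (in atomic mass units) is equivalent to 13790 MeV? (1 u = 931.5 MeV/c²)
m = E/c² = 14.8 u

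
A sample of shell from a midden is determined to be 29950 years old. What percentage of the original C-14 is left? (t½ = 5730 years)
N/N₀ = (1/2)^(t/t½) = 0.0267 = 2.67%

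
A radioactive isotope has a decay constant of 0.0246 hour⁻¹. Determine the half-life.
t½ = ln(2)/λ = 28.18 hours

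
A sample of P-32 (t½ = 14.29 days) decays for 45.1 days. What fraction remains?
N/N₀ = (1/2)^(t/t½) = 0.1122 = 11.2%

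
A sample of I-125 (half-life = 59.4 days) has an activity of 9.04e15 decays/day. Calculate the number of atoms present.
N = A/λ = 7.747e17 atoms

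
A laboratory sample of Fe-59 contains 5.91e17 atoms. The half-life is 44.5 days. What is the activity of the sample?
A = λN = 9.206e15 decays/day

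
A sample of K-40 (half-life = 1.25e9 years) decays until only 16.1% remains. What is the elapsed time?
t = t½ × log₂(N₀/N) = 3.294e9 years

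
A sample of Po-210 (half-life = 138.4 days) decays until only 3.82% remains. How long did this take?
t = t½ × log₂(N₀/N) = 651.9 days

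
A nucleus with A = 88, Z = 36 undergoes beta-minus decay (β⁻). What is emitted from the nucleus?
β⁻: electron (e⁻) + antineutrino (ν̄ₑ)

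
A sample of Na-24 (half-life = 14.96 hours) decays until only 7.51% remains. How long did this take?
t = t½ × log₂(N₀/N) = 55.88 hours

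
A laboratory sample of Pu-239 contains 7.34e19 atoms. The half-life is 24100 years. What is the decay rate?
A = λN = 2.111e15 decays/year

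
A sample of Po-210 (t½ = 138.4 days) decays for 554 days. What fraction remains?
N/N₀ = (1/2)^(t/t½) = 0.06237 = 6.24%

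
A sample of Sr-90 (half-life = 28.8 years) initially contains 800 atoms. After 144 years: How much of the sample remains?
N = N₀(1/2)^(t/t½) = 25 atoms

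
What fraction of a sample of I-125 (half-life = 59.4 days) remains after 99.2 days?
N/N₀ = (1/2)^(t/t½) = 0.3142 = 31.4%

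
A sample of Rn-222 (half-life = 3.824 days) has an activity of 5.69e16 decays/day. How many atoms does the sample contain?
N = A/λ = 3.139e17 atoms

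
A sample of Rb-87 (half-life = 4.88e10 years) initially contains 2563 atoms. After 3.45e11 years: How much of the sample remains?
N = N₀(1/2)^(t/t½) = 19.08 atoms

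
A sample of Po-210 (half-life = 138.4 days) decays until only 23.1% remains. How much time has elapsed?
t = t½ × log₂(N₀/N) = 292.6 days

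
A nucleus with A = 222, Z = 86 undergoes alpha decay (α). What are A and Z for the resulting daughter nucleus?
Daughter: A = 218, Z = 84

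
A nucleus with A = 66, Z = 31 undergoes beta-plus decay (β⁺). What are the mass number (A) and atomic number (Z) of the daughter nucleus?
Daughter: A = 66, Z = 30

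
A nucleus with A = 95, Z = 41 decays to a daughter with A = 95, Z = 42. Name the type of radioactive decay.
ΔA = 0, ΔZ = +1 ⇒ beta-minus decay (β⁻)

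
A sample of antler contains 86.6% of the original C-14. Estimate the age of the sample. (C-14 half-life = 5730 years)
Age = t½ × log₂(1/ratio) = 1189 years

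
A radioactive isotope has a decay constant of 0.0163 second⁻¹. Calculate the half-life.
t½ = ln(2)/λ = 42.52 seconds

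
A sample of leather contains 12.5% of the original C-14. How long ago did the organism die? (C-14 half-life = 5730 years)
Age = t½ × log₂(1/ratio) = 17190 years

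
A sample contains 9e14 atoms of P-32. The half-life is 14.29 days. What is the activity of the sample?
A = λN = 4.366e13 decays/day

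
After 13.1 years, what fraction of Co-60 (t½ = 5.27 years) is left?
N/N₀ = (1/2)^(t/t½) = 0.1785 = 17.9%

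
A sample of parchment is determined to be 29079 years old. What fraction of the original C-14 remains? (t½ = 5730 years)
N/N₀ = (1/2)^(t/t½) = 0.02967 = 2.97%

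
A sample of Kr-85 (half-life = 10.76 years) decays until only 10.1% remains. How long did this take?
t = t½ × log₂(N₀/N) = 35.59 years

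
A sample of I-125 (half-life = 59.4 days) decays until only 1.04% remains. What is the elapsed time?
t = t½ × log₂(N₀/N) = 391.3 days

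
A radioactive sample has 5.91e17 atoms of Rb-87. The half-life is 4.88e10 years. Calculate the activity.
A = λN = 8.394e6 decays/year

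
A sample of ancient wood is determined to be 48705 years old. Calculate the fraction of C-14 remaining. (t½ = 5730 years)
N/N₀ = (1/2)^(t/t½) = 0.002762 = 0.276%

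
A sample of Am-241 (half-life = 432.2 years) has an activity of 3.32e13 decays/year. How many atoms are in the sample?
N = A/λ = 2.07e16 atoms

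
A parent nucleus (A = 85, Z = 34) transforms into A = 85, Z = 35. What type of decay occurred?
ΔA = 0, ΔZ = +1 ⇒ beta-minus decay (β⁻)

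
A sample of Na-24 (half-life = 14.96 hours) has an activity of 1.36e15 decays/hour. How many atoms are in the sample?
N = A/λ = 2.935e16 atoms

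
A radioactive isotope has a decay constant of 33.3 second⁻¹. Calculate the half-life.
t½ = ln(2)/λ = 0.02082 seconds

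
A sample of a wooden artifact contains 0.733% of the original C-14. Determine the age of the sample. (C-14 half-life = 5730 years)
Age = t½ × log₂(1/ratio) = 40640 years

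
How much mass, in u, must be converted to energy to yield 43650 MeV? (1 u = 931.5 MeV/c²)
m = E/c² = 46.86 u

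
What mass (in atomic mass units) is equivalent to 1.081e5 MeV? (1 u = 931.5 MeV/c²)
m = E/c² = 116 u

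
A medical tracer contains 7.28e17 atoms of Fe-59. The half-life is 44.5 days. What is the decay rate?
A = λN = 1.134e16 decays/day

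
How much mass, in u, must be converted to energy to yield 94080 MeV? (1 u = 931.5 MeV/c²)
m = E/c² = 101 u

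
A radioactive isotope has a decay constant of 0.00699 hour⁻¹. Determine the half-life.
t½ = ln(2)/λ = 99.16 hours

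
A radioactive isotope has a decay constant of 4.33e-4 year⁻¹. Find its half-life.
t½ = ln(2)/λ = 1601 years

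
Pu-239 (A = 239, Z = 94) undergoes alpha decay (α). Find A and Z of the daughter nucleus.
Daughter: A = 235, Z = 92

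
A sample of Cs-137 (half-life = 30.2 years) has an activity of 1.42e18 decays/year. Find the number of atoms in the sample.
N = A/λ = 6.187e19 atoms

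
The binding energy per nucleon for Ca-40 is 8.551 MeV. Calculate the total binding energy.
B.E. = 8.551 × 40 = 342 MeV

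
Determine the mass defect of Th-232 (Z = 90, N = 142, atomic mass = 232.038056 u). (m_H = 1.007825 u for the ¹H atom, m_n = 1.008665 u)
Δm = Z·m_H + N·m_n − M = 1.897 u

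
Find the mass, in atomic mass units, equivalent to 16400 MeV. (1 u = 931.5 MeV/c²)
m = E/c² = 17.61 u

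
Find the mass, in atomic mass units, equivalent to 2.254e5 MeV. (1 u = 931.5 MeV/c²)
m = E/c² = 242 u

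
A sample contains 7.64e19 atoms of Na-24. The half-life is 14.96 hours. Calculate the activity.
A = λN = 3.54e18 decays/hour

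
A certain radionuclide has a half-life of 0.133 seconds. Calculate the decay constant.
λ = ln(2)/t½ = 5.212 second⁻¹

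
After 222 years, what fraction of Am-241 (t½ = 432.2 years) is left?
N/N₀ = (1/2)^(t/t½) = 0.7004 = 70%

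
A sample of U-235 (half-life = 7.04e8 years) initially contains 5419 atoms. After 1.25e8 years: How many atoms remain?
N = N₀(1/2)^(t/t½) = 4791 atoms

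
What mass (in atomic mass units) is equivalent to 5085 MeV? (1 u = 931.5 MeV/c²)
m = E/c² = 5.459 u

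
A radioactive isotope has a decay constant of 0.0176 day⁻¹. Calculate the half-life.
t½ = ln(2)/λ = 39.38 days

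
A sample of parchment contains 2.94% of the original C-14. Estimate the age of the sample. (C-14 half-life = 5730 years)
Age = t½ × log₂(1/ratio) = 29150 years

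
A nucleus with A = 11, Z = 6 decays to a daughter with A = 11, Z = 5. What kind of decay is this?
ΔA = 0, ΔZ = -1 ⇒ beta-plus decay (β⁺) or electron capture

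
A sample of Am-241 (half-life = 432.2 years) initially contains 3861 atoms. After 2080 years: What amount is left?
N = N₀(1/2)^(t/t½) = 137.4 atoms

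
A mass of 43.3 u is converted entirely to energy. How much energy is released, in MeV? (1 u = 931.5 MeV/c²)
E = mc² = 40330 MeV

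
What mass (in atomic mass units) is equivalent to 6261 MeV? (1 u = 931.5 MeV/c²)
m = E/c² = 6.721 u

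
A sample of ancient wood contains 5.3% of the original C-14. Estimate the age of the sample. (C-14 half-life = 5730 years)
Age = t½ × log₂(1/ratio) = 24280 years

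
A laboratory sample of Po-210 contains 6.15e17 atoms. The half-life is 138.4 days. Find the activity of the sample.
A = λN = 3.08e15 decays/day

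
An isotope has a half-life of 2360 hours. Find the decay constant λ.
λ = ln(2)/t½ = 2.937e-4 hour⁻¹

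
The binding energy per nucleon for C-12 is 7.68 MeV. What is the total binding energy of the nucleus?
B.E. = 7.68 × 12 = 92.16 MeV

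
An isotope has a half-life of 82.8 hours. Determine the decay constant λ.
λ = ln(2)/t½ = 0.008371 hour⁻¹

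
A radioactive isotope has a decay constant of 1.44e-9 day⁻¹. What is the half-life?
t½ = ln(2)/λ = 4.814e8 days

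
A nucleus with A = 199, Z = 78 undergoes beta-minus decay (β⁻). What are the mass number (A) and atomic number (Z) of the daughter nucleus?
Daughter: A = 199, Z = 79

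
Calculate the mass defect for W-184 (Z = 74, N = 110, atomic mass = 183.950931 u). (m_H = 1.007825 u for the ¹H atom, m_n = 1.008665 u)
Δm = Z·m_H + N·m_n − M = 1.581 u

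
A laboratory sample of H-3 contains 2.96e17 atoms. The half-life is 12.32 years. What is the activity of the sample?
A = λN = 1.665e16 decays/year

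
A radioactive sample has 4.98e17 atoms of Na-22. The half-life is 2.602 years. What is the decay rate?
A = λN = 1.327e17 decays/year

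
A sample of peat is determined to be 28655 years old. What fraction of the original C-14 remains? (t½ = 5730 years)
N/N₀ = (1/2)^(t/t½) = 0.03123 = 3.12%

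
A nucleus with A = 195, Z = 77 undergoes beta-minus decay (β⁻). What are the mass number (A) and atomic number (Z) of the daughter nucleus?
Daughter: A = 195, Z = 78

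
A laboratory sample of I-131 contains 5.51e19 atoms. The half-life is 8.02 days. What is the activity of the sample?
A = λN = 4.762e18 decays/day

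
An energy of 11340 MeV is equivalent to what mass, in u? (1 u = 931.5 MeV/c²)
m = E/c² = 12.17 u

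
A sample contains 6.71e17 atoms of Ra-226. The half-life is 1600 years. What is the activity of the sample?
A = λN = 2.907e14 decays/year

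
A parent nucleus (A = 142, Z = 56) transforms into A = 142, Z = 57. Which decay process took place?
ΔA = 0, ΔZ = +1 ⇒ beta-minus decay (β⁻)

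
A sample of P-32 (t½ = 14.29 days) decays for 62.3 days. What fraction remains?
N/N₀ = (1/2)^(t/t½) = 0.04871 = 4.87%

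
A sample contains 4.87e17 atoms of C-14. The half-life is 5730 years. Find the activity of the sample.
A = λN = 5.891e13 decays/year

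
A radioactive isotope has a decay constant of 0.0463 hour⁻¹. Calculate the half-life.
t½ = ln(2)/λ = 14.97 hours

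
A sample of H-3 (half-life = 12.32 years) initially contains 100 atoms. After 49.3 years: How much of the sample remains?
N = N₀(1/2)^(t/t½) = 6.243 atoms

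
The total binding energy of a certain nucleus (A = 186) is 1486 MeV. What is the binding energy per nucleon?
B.E./A = 1486/186 = 7.989 MeV/nucleon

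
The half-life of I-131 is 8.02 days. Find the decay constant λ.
λ = ln(2)/t½ = 0.08643 day⁻¹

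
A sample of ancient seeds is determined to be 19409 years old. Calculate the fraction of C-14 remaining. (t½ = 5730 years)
N/N₀ = (1/2)^(t/t½) = 0.09557 = 9.56%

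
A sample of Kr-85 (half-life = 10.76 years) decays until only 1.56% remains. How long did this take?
t = t½ × log₂(N₀/N) = 64.58 years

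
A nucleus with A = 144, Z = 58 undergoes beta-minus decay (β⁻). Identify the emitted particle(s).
β⁻: electron (e⁻) + antineutrino (ν̄ₑ)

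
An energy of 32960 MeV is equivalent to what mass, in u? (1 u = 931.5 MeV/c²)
m = E/c² = 35.38 u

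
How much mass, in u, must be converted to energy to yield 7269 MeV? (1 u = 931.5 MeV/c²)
m = E/c² = 7.804 u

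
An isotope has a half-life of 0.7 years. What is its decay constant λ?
λ = ln(2)/t½ = 0.9902 year⁻¹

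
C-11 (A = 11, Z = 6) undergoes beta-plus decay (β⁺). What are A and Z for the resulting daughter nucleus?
Daughter: A = 11, Z = 5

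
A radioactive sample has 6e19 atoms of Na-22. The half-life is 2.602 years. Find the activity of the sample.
A = λN = 1.598e19 decays/year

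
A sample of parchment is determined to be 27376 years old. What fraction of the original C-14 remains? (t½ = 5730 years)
N/N₀ = (1/2)^(t/t½) = 0.03646 = 3.65%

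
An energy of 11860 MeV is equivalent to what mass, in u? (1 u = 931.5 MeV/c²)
m = E/c² = 12.73 u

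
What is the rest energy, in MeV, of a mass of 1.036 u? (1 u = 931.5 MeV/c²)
E = mc² = 965 MeV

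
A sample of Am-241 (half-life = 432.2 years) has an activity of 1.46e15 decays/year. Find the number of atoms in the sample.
N = A/λ = 9.104e17 atoms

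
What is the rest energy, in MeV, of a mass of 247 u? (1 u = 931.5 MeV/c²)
E = mc² = 2.301e5 MeV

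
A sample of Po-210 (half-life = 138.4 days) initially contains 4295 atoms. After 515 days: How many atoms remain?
N = N₀(1/2)^(t/t½) = 325.7 atoms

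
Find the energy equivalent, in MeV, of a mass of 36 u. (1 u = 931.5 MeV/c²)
E = mc² = 33530 MeV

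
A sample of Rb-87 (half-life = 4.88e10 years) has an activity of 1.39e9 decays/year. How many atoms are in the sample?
N = A/λ = 9.786e19 atoms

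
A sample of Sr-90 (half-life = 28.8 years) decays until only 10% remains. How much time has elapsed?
t = t½ × log₂(N₀/N) = 95.67 years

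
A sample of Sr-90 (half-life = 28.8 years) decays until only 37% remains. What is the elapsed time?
t = t½ × log₂(N₀/N) = 41.31 years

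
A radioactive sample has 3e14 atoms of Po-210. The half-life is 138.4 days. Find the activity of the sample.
A = λN = 1.502e12 decays/day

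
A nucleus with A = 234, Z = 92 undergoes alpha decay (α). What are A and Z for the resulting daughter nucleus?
Daughter: A = 230, Z = 90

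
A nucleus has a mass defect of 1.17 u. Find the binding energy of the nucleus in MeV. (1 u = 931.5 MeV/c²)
B.E. = Δm × 931.5 = 1090 MeV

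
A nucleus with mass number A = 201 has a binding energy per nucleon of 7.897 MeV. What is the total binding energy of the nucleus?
B.E. = 7.897 × 201 = 1587 MeV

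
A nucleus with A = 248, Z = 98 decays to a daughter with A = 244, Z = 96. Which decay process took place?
ΔA = -4, ΔZ = -2 ⇒ alpha decay (α)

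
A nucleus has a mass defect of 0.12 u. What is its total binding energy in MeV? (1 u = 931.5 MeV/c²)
B.E. = Δm × 931.5 = 111.8 MeV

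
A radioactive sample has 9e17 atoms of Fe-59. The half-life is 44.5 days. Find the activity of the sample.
A = λN = 1.402e16 decays/day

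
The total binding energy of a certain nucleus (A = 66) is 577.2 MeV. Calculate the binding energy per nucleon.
B.E./A = 577.2/66 = 8.745 MeV/nucleon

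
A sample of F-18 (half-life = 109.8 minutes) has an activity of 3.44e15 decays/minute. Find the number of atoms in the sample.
N = A/λ = 5.449e17 atoms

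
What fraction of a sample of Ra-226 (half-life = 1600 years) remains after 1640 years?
N/N₀ = (1/2)^(t/t½) = 0.4914 = 49.1%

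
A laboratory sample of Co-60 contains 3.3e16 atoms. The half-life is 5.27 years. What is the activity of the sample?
A = λN = 4.34e15 decays/year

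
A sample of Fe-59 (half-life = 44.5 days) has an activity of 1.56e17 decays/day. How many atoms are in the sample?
N = A/λ = 1.002e19 atoms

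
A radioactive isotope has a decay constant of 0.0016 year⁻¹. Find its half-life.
t½ = ln(2)/λ = 433.2 years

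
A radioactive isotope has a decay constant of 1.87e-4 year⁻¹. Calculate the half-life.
t½ = ln(2)/λ = 3707 years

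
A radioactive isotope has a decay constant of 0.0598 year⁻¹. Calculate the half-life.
t½ = ln(2)/λ = 11.59 years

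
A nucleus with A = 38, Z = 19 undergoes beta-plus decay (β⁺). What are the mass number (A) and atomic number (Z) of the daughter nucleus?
Daughter: A = 38, Z = 18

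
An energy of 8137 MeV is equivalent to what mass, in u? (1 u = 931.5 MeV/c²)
m = E/c² = 8.735 u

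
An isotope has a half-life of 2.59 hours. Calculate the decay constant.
λ = ln(2)/t½ = 0.2676 hour⁻¹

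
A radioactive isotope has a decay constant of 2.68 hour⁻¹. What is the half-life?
t½ = ln(2)/λ = 0.2586 hours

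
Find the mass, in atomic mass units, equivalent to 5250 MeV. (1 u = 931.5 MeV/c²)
m = E/c² = 5.636 u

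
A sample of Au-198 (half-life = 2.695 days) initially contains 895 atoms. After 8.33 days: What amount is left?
N = N₀(1/2)^(t/t½) = 105 atoms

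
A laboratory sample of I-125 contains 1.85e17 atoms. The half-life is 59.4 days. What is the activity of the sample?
A = λN = 2.159e15 decays/day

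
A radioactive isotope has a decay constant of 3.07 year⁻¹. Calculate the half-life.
t½ = ln(2)/λ = 0.2258 years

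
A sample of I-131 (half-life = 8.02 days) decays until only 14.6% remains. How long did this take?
t = t½ × log₂(N₀/N) = 22.26 days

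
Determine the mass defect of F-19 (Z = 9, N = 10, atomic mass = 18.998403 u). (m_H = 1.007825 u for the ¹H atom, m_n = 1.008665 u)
Δm = Z·m_H + N·m_n − M = 0.1587 u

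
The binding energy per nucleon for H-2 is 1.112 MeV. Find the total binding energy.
B.E. = 1.112 × 2 = 2.224 MeV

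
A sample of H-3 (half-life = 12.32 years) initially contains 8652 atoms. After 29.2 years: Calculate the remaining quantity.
N = N₀(1/2)^(t/t½) = 1674 atoms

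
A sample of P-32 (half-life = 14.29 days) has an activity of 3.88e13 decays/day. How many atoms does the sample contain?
N = A/λ = 7.999e14 atoms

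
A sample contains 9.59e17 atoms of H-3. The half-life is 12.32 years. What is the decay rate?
A = λN = 5.396e16 decays/year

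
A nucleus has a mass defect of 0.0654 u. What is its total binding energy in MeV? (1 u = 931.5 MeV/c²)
B.E. = Δm × 931.5 = 60.92 MeV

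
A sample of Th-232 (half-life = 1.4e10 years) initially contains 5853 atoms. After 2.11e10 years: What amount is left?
N = N₀(1/2)^(t/t½) = 2059 atoms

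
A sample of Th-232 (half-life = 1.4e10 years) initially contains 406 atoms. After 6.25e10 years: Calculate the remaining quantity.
N = N₀(1/2)^(t/t½) = 18.39 atoms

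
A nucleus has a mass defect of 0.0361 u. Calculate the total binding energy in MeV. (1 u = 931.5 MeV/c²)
B.E. = Δm × 931.5 = 33.63 MeV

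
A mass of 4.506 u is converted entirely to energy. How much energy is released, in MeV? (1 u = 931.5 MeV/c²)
E = mc² = 4197 MeV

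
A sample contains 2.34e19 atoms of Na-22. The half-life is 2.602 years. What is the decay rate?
A = λN = 6.234e18 decays/year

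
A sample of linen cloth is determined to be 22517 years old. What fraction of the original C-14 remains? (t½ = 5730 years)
N/N₀ = (1/2)^(t/t½) = 0.06562 = 6.56%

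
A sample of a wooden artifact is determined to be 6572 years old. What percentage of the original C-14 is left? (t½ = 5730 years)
N/N₀ = (1/2)^(t/t½) = 0.4516 = 45.2%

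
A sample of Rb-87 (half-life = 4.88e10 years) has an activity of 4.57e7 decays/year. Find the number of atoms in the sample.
N = A/λ = 3.217e18 atoms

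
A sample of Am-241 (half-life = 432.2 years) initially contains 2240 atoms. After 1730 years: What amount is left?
N = N₀(1/2)^(t/t½) = 139.7 atoms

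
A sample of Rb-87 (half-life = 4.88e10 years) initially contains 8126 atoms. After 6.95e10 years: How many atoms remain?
N = N₀(1/2)^(t/t½) = 3028 atoms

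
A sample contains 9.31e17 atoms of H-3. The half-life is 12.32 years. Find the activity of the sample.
A = λN = 5.238e16 decays/year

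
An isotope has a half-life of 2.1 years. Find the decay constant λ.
λ = ln(2)/t½ = 0.3301 year⁻¹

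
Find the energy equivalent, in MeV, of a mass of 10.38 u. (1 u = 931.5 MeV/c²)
E = mc² = 9669 MeV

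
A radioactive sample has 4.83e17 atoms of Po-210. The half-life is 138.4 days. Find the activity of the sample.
A = λN = 2.419e15 decays/day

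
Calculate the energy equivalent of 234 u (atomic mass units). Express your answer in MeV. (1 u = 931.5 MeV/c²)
E = mc² = 2.18e5 MeV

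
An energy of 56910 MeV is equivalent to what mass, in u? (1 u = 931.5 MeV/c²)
m = E/c² = 61.1 u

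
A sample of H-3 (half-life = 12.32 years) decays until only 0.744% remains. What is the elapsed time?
t = t½ × log₂(N₀/N) = 87.11 years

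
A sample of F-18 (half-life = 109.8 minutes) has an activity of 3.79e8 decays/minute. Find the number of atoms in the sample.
N = A/λ = 6.004e10 atoms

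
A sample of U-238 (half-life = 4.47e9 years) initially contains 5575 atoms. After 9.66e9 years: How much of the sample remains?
N = N₀(1/2)^(t/t½) = 1247 atoms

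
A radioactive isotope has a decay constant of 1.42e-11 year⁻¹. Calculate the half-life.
t½ = ln(2)/λ = 4.881e10 years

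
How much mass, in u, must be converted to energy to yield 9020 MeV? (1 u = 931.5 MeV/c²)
m = E/c² = 9.683 u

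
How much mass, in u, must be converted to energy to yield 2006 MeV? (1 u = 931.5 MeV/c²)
m = E/c² = 2.154 u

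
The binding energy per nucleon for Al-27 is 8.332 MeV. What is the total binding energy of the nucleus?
B.E. = 8.332 × 27 = 225 MeV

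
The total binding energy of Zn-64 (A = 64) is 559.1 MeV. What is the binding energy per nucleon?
B.E./A = 559.1/64 = 8.736 MeV/nucleon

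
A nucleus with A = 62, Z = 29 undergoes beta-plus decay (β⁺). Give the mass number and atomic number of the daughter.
Daughter: A = 62, Z = 28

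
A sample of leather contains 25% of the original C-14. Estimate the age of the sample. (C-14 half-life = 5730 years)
Age = t½ × log₂(1/ratio) = 11460 years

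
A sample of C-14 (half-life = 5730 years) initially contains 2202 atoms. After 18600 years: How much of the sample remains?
N = N₀(1/2)^(t/t½) = 232.1 atoms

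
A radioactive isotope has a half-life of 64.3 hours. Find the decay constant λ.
λ = ln(2)/t½ = 0.01078 hour⁻¹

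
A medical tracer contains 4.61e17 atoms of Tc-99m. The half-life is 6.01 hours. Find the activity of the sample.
A = λN = 5.317e16 decays/hour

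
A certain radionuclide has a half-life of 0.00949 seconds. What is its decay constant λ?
λ = ln(2)/t½ = 73.04 second⁻¹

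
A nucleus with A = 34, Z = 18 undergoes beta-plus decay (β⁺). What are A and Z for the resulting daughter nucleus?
Daughter: A = 34, Z = 17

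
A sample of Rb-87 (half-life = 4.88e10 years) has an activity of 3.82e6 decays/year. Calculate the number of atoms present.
N = A/λ = 2.689e17 atoms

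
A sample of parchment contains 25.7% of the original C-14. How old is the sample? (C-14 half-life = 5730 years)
Age = t½ × log₂(1/ratio) = 11230 years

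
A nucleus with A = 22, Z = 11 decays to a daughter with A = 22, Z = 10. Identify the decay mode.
ΔA = 0, ΔZ = -1 ⇒ beta-plus decay (β⁺) or electron capture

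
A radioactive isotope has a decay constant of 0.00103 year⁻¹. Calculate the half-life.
t½ = ln(2)/λ = 673 years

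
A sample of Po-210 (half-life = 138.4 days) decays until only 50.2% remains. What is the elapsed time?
t = t½ × log₂(N₀/N) = 137.6 days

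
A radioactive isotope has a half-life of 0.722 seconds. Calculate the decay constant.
λ = ln(2)/t½ = 0.96 second⁻¹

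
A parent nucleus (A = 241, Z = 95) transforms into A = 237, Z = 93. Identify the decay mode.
ΔA = -4, ΔZ = -2 ⇒ alpha decay (α)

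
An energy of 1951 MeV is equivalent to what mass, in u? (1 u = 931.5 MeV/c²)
m = E/c² = 2.094 u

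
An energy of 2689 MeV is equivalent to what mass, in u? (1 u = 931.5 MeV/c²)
m = E/c² = 2.887 u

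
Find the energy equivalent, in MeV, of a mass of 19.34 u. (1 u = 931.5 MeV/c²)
E = mc² = 18020 MeV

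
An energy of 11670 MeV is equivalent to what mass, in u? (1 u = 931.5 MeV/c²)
m = E/c² = 12.53 u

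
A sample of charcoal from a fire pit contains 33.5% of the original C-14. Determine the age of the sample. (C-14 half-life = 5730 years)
Age = t½ × log₂(1/ratio) = 9041 years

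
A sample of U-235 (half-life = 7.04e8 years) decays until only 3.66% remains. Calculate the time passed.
t = t½ × log₂(N₀/N) = 3.359e9 years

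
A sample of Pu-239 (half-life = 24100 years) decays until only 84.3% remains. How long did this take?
t = t½ × log₂(N₀/N) = 5938 years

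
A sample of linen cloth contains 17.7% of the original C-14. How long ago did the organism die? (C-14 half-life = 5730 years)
Age = t½ × log₂(1/ratio) = 14310 years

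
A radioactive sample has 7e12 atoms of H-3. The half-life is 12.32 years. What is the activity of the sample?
A = λN = 3.938e11 decays/year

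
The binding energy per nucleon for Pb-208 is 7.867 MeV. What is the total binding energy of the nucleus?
B.E. = 7.867 × 208 = 1636 MeV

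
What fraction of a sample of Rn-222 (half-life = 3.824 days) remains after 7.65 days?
N/N₀ = (1/2)^(t/t½) = 0.2499 = 25%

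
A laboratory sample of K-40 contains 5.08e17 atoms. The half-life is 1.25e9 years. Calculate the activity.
A = λN = 2.817e8 decays/year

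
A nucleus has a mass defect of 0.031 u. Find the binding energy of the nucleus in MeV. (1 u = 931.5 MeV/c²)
B.E. = Δm × 931.5 = 28.88 MeV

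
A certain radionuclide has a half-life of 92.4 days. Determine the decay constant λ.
λ = ln(2)/t½ = 0.007502 day⁻¹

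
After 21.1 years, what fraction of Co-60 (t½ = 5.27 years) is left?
N/N₀ = (1/2)^(t/t½) = 0.06234 = 6.23%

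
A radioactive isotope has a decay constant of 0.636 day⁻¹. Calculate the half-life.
t½ = ln(2)/λ = 1.09 days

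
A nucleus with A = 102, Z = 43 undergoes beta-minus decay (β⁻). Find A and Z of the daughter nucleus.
Daughter: A = 102, Z = 44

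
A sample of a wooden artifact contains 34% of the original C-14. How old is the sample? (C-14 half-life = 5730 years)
Age = t½ × log₂(1/ratio) = 8918 years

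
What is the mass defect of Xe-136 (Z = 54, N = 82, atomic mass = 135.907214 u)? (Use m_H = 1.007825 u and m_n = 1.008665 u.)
Δm = Z·m_H + N·m_n − M = 1.226 u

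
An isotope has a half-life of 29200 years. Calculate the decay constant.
λ = ln(2)/t½ = 2.374e-5 year⁻¹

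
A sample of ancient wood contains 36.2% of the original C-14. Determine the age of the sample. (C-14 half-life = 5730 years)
Age = t½ × log₂(1/ratio) = 8400 years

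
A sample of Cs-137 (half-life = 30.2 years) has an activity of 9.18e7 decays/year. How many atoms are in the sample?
N = A/λ = 4e9 atoms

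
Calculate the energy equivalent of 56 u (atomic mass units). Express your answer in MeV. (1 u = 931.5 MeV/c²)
E = mc² = 52160 MeV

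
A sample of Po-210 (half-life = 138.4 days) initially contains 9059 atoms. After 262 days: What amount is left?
N = N₀(1/2)^(t/t½) = 2439 atoms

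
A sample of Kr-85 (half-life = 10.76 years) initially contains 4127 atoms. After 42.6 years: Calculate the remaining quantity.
N = N₀(1/2)^(t/t½) = 265.4 atoms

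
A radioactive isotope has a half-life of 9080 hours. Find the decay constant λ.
λ = ln(2)/t½ = 7.634e-5 hour⁻¹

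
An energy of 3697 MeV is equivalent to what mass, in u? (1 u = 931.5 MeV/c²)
m = E/c² = 3.969 u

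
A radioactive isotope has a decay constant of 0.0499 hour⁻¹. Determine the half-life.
t½ = ln(2)/λ = 13.89 hours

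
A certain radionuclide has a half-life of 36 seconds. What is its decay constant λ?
λ = ln(2)/t½ = 0.01925 second⁻¹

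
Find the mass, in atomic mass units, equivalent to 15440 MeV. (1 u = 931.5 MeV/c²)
m = E/c² = 16.58 u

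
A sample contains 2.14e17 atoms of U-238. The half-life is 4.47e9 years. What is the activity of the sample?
A = λN = 3.318e7 decays/year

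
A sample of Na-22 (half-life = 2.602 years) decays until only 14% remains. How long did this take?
t = t½ × log₂(N₀/N) = 7.381 years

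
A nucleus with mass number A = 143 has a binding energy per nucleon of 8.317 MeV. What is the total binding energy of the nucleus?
B.E. = 8.317 × 143 = 1189 MeV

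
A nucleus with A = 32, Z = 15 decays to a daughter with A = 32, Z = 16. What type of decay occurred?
ΔA = 0, ΔZ = +1 ⇒ beta-minus decay (β⁻)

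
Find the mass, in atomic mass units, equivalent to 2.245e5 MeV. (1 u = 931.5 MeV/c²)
m = E/c² = 241 u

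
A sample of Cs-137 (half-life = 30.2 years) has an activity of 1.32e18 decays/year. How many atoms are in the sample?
N = A/λ = 5.751e19 atoms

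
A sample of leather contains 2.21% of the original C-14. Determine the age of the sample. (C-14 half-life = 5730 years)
Age = t½ × log₂(1/ratio) = 31510 years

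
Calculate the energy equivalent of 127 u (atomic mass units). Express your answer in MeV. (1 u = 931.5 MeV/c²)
E = mc² = 1.183e5 MeV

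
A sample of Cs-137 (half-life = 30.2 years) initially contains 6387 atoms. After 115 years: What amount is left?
N = N₀(1/2)^(t/t½) = 456 atoms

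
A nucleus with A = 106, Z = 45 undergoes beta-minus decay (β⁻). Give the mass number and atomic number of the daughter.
Daughter: A = 106, Z = 46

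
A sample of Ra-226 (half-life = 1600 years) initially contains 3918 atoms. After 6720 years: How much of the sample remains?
N = N₀(1/2)^(t/t½) = 213.2 atoms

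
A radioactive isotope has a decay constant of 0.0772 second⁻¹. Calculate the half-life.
t½ = ln(2)/λ = 8.979 seconds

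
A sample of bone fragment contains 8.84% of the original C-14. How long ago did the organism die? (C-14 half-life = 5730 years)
Age = t½ × log₂(1/ratio) = 20050 years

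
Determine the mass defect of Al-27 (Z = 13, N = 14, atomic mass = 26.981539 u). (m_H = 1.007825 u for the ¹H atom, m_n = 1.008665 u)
Δm = Z·m_H + N·m_n − M = 0.2415 u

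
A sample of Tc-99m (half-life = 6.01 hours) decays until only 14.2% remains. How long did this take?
t = t½ × log₂(N₀/N) = 16.92 hours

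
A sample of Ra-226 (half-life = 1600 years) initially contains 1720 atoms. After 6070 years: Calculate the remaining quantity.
N = N₀(1/2)^(t/t½) = 124 atoms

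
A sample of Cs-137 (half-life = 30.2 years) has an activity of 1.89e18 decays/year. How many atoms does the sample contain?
N = A/λ = 8.235e19 atoms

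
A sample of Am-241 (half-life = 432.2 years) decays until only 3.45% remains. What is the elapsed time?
t = t½ × log₂(N₀/N) = 2099 years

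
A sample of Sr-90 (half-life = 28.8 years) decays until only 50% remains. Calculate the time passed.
t = t½ × log₂(N₀/N) = 28.8 years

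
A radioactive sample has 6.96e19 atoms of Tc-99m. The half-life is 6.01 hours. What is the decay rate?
A = λN = 8.027e18 decays/hour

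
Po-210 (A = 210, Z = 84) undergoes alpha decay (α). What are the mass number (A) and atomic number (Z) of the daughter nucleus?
Daughter: A = 206, Z = 82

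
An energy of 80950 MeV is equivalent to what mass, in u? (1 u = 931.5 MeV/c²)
m = E/c² = 86.9 u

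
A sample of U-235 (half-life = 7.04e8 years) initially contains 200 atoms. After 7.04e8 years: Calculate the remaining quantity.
N = N₀(1/2)^(t/t½) = 100 atoms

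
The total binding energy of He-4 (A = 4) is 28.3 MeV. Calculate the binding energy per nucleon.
B.E./A = 28.3/4 = 7.075 MeV/nucleon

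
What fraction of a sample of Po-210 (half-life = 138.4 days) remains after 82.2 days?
N/N₀ = (1/2)^(t/t½) = 0.6625 = 66.3%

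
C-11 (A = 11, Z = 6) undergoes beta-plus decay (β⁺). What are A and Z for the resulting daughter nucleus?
Daughter: A = 11, Z = 5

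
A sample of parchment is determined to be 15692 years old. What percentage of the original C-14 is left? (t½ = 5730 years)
N/N₀ = (1/2)^(t/t½) = 0.1498 = 15%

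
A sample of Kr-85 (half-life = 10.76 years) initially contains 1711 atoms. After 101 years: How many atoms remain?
N = N₀(1/2)^(t/t½) = 2.556 atoms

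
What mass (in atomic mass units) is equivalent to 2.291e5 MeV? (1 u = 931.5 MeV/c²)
m = E/c² = 245.9 u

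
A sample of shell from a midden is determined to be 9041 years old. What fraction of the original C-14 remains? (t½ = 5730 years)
N/N₀ = (1/2)^(t/t½) = 0.335 = 33.5%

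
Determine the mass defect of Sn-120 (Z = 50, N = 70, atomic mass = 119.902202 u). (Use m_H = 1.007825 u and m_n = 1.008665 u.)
Δm = Z·m_H + N·m_n − M = 1.096 u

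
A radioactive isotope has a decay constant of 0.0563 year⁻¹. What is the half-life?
t½ = ln(2)/λ = 12.31 years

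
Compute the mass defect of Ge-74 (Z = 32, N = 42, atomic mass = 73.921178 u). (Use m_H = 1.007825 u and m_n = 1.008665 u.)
Δm = Z·m_H + N·m_n − M = 0.6932 u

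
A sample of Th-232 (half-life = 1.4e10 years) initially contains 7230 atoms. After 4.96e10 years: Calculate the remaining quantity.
N = N₀(1/2)^(t/t½) = 620.3 atoms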